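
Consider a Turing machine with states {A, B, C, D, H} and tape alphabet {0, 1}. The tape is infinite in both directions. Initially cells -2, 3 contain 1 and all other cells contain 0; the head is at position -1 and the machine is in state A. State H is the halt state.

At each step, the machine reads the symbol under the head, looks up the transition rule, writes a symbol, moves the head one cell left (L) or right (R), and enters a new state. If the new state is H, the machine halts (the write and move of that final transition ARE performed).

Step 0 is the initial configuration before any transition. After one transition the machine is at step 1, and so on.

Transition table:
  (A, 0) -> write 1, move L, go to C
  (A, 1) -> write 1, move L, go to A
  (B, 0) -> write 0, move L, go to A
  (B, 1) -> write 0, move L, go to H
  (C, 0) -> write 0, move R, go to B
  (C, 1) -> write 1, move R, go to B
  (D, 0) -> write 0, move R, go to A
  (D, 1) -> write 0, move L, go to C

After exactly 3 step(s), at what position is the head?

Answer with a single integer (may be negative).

Step 1: in state A at pos -1, read 0 -> (A,0)->write 1,move L,goto C. Now: state=C, head=-2, tape[-3..4]=01100010 (head:  ^)
Step 2: in state C at pos -2, read 1 -> (C,1)->write 1,move R,goto B. Now: state=B, head=-1, tape[-3..4]=01100010 (head:   ^)
Step 3: in state B at pos -1, read 1 -> (B,1)->write 0,move L,goto H. Now: state=H, head=-2, tape[-3..4]=01000010 (head:  ^)

Answer: -2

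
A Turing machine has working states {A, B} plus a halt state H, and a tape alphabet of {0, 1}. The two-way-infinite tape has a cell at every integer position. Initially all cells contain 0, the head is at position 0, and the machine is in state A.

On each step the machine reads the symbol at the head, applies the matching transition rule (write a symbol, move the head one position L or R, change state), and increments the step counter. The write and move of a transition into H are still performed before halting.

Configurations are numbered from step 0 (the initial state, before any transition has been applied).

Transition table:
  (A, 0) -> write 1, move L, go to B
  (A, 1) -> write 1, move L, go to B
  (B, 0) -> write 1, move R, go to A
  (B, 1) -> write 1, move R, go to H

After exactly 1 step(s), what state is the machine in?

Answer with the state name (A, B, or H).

Answer: B

Derivation:
Step 1: in state A at pos 0, read 0 -> (A,0)->write 1,move L,goto B. Now: state=B, head=-1, tape[-2..1]=0010 (head:  ^)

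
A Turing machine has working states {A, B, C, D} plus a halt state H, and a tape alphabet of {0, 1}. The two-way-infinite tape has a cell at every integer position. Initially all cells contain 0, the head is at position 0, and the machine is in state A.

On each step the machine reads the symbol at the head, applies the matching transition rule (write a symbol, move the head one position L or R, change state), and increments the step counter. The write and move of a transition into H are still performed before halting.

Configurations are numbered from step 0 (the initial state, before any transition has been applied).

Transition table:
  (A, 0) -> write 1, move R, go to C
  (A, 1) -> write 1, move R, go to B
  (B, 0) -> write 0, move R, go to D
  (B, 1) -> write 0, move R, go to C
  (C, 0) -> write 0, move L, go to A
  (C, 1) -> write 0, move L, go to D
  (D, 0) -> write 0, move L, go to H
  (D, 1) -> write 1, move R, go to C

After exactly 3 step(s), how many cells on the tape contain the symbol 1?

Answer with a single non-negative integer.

Answer: 1

Derivation:
Step 1: in state A at pos 0, read 0 -> (A,0)->write 1,move R,goto C. Now: state=C, head=1, tape[-1..2]=0100 (head:   ^)
Step 2: in state C at pos 1, read 0 -> (C,0)->write 0,move L,goto A. Now: state=A, head=0, tape[-1..2]=0100 (head:  ^)
Step 3: in state A at pos 0, read 1 -> (A,1)->write 1,move R,goto B. Now: state=B, head=1, tape[-1..2]=0100 (head:   ^)
Cells containing 1 after step 3: {0} -> 1 cell(s)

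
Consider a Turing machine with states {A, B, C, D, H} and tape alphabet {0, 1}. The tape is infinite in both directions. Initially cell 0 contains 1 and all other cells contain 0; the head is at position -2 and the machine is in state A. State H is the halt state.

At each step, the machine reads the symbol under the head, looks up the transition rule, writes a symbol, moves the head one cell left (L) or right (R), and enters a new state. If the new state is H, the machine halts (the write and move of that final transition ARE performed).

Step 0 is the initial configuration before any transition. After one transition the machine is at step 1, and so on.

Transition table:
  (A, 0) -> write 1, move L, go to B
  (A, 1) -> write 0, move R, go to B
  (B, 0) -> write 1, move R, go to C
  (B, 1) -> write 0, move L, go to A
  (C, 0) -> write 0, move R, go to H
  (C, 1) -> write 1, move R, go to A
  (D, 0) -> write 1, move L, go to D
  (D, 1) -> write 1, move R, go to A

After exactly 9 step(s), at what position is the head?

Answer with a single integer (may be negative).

Step 1: in state A at pos -2, read 0 -> (A,0)->write 1,move L,goto B. Now: state=B, head=-3, tape[-4..1]=001010 (head:  ^)
Step 2: in state B at pos -3, read 0 -> (B,0)->write 1,move R,goto C. Now: state=C, head=-2, tape[-4..1]=011010 (head:   ^)
Step 3: in state C at pos -2, read 1 -> (C,1)->write 1,move R,goto A. Now: state=A, head=-1, tape[-4..1]=011010 (head:    ^)
Step 4: in state A at pos -1, read 0 -> (A,0)->write 1,move L,goto B. Now: state=B, head=-2, tape[-4..1]=011110 (head:   ^)
Step 5: in state B at pos -2, read 1 -> (B,1)->write 0,move L,goto A. Now: state=A, head=-3, tape[-4..1]=010110 (head:  ^)
Step 6: in state A at pos -3, read 1 -> (A,1)->write 0,move R,goto B. Now: state=B, head=-2, tape[-4..1]=000110 (head:   ^)
Step 7: in state B at pos -2, read 0 -> (B,0)->write 1,move R,goto C. Now: state=C, head=-1, tape[-4..1]=001110 (head:    ^)
Step 8: in state C at pos -1, read 1 -> (C,1)->write 1,move R,goto A. Now: state=A, head=0, tape[-4..1]=001110 (head:     ^)
Step 9: in state A at pos 0, read 1 -> (A,1)->write 0,move R,goto B. Now: state=B, head=1, tape[-4..2]=0011000 (head:      ^)

Answer: 1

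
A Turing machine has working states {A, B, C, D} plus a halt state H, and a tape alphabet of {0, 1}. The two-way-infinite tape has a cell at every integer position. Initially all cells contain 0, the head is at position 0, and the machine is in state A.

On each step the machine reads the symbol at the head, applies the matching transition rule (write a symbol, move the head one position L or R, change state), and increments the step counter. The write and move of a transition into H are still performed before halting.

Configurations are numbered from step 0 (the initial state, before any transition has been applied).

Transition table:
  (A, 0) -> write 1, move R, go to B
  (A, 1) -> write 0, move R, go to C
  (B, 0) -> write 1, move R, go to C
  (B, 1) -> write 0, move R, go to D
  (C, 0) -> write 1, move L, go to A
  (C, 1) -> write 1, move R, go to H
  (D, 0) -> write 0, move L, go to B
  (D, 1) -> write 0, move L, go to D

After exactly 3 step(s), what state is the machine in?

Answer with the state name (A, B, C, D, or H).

Answer: A

Derivation:
Step 1: in state A at pos 0, read 0 -> (A,0)->write 1,move R,goto B. Now: state=B, head=1, tape[-1..2]=0100 (head:   ^)
Step 2: in state B at pos 1, read 0 -> (B,0)->write 1,move R,goto C. Now: state=C, head=2, tape[-1..3]=01100 (head:    ^)
Step 3: in state C at pos 2, read 0 -> (C,0)->write 1,move L,goto A. Now: state=A, head=1, tape[-1..3]=01110 (head:   ^)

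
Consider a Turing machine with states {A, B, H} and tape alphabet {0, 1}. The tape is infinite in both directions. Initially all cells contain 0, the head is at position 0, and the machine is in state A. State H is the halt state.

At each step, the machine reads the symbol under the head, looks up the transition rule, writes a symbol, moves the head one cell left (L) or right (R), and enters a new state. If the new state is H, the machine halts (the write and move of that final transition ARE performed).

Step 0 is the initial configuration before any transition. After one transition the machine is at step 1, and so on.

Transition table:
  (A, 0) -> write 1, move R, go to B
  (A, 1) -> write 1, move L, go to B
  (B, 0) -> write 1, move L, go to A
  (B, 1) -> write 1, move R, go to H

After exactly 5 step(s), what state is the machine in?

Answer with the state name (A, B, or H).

Answer: B

Derivation:
Step 1: in state A at pos 0, read 0 -> (A,0)->write 1,move R,goto B. Now: state=B, head=1, tape[-1..2]=0100 (head:   ^)
Step 2: in state B at pos 1, read 0 -> (B,0)->write 1,move L,goto A. Now: state=A, head=0, tape[-1..2]=0110 (head:  ^)
Step 3: in state A at pos 0, read 1 -> (A,1)->write 1,move L,goto B. Now: state=B, head=-1, tape[-2..2]=00110 (head:  ^)
Step 4: in state B at pos -1, read 0 -> (B,0)->write 1,move L,goto A. Now: state=A, head=-2, tape[-3..2]=001110 (head:  ^)
Step 5: in state A at pos -2, read 0 -> (A,0)->write 1,move R,goto B. Now: state=B, head=-1, tape[-3..2]=011110 (head:   ^)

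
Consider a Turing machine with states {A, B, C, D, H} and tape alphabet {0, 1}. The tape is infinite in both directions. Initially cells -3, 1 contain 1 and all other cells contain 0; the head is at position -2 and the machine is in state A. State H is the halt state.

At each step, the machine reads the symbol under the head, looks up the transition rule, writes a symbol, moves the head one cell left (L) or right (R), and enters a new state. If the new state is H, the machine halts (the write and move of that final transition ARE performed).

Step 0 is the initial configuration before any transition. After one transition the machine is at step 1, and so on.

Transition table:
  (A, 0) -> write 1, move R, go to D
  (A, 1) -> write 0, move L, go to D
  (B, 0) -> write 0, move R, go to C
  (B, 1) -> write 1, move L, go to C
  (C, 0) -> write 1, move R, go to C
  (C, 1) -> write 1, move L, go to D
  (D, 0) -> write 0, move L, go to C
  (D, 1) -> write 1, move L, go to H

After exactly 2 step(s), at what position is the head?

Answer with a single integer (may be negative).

Step 1: in state A at pos -2, read 0 -> (A,0)->write 1,move R,goto D. Now: state=D, head=-1, tape[-4..2]=0110010 (head:    ^)
Step 2: in state D at pos -1, read 0 -> (D,0)->write 0,move L,goto C. Now: state=C, head=-2, tape[-4..2]=0110010 (head:   ^)

Answer: -2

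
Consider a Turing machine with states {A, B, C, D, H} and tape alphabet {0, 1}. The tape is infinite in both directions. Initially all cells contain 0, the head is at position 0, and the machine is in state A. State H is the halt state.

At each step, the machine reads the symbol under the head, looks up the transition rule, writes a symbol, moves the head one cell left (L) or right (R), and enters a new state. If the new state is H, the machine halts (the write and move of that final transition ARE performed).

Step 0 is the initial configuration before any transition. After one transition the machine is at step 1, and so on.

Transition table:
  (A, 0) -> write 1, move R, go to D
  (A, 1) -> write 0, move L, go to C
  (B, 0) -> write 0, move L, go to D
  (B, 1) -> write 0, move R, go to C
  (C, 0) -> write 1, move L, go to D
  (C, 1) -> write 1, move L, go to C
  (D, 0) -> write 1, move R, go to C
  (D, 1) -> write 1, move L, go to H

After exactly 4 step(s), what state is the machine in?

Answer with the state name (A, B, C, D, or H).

Step 1: in state A at pos 0, read 0 -> (A,0)->write 1,move R,goto D. Now: state=D, head=1, tape[-1..2]=0100 (head:   ^)
Step 2: in state D at pos 1, read 0 -> (D,0)->write 1,move R,goto C. Now: state=C, head=2, tape[-1..3]=01100 (head:    ^)
Step 3: in state C at pos 2, read 0 -> (C,0)->write 1,move L,goto D. Now: state=D, head=1, tape[-1..3]=01110 (head:   ^)
Step 4: in state D at pos 1, read 1 -> (D,1)->write 1,move L,goto H. Now: state=H, head=0, tape[-1..3]=01110 (head:  ^)

Answer: H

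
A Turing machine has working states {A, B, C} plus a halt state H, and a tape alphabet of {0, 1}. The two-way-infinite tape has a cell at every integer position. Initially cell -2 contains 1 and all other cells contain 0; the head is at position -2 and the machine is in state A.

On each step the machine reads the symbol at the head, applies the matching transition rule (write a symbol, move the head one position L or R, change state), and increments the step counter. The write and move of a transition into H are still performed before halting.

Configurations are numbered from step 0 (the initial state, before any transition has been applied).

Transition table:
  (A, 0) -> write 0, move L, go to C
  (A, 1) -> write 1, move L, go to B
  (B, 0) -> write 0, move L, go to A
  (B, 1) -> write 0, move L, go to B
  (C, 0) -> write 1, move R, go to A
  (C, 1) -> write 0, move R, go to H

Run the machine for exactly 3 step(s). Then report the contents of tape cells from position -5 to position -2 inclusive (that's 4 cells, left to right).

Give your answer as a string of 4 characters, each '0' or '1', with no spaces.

Answer: 0001

Derivation:
Step 1: in state A at pos -2, read 1 -> (A,1)->write 1,move L,goto B. Now: state=B, head=-3, tape[-4..-1]=0010 (head:  ^)
Step 2: in state B at pos -3, read 0 -> (B,0)->write 0,move L,goto A. Now: state=A, head=-4, tape[-5..-1]=00010 (head:  ^)
Step 3: in state A at pos -4, read 0 -> (A,0)->write 0,move L,goto C. Now: state=C, head=-5, tape[-6..-1]=000010 (head:  ^)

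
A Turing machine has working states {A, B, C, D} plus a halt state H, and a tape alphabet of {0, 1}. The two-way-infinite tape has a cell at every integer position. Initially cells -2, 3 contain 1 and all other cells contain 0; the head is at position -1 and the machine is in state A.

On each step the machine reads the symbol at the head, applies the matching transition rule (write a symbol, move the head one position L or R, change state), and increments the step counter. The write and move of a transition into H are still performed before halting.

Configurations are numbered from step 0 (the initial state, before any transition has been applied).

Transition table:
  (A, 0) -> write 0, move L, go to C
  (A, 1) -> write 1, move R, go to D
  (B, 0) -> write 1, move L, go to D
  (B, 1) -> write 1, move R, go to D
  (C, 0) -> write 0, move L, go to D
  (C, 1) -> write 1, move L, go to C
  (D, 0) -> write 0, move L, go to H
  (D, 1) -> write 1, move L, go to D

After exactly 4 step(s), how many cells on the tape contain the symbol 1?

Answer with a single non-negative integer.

Answer: 2

Derivation:
Step 1: in state A at pos -1, read 0 -> (A,0)->write 0,move L,goto C. Now: state=C, head=-2, tape[-3..4]=01000010 (head:  ^)
Step 2: in state C at pos -2, read 1 -> (C,1)->write 1,move L,goto C. Now: state=C, head=-3, tape[-4..4]=001000010 (head:  ^)
Step 3: in state C at pos -3, read 0 -> (C,0)->write 0,move L,goto D. Now: state=D, head=-4, tape[-5..4]=0001000010 (head:  ^)
Step 4: in state D at pos -4, read 0 -> (D,0)->write 0,move L,goto H. Now: state=H, head=-5, tape[-6..4]=00001000010 (head:  ^)
Cells containing 1 after step 4: {-2, 3} -> 2 cell(s)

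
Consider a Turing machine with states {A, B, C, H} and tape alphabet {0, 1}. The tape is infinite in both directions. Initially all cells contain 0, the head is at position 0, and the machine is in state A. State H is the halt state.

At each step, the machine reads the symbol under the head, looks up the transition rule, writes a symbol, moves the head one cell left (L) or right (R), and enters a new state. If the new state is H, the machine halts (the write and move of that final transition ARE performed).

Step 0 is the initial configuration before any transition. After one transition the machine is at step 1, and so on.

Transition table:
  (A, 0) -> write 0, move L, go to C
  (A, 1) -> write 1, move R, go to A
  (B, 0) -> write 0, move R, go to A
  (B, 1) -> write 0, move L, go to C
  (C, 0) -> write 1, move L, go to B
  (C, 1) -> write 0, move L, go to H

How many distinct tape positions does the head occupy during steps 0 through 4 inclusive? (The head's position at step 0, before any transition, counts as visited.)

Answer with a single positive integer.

Step 1: in state A at pos 0, read 0 -> (A,0)->write 0,move L,goto C. Now: state=C, head=-1, tape[-2..1]=0000 (head:  ^)
Step 2: in state C at pos -1, read 0 -> (C,0)->write 1,move L,goto B. Now: state=B, head=-2, tape[-3..1]=00100 (head:  ^)
Step 3: in state B at pos -2, read 0 -> (B,0)->write 0,move R,goto A. Now: state=A, head=-1, tape[-3..1]=00100 (head:   ^)
Step 4: in state A at pos -1, read 1 -> (A,1)->write 1,move R,goto A. Now: state=A, head=0, tape[-3..1]=00100 (head:    ^)
Head positions at steps 0..4: starting at 0, distinct positions visited = {-2, -1, 0} -> 3 position(s)

Answer: 3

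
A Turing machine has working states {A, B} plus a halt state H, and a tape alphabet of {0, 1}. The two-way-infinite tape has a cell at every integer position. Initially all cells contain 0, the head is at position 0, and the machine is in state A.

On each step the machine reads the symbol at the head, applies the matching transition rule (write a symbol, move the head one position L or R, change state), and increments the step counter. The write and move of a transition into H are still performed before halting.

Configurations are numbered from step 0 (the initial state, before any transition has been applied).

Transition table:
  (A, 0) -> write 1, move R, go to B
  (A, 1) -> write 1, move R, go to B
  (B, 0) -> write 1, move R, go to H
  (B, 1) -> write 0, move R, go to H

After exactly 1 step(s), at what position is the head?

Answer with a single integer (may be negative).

Step 1: in state A at pos 0, read 0 -> (A,0)->write 1,move R,goto B. Now: state=B, head=1, tape[-1..2]=0100 (head:   ^)

Answer: 1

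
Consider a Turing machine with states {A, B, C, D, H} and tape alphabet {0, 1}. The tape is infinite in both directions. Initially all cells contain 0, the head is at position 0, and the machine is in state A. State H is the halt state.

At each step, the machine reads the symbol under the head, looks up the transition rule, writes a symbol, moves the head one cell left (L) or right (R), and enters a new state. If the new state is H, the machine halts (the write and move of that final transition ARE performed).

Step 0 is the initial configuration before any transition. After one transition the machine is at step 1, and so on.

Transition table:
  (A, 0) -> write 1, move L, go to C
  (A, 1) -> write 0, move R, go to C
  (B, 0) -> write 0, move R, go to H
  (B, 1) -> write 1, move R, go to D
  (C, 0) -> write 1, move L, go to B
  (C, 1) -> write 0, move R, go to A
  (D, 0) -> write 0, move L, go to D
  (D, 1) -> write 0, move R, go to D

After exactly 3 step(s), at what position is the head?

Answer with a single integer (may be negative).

Step 1: in state A at pos 0, read 0 -> (A,0)->write 1,move L,goto C. Now: state=C, head=-1, tape[-2..1]=0010 (head:  ^)
Step 2: in state C at pos -1, read 0 -> (C,0)->write 1,move L,goto B. Now: state=B, head=-2, tape[-3..1]=00110 (head:  ^)
Step 3: in state B at pos -2, read 0 -> (B,0)->write 0,move R,goto H. Now: state=H, head=-1, tape[-3..1]=00110 (head:   ^)

Answer: -1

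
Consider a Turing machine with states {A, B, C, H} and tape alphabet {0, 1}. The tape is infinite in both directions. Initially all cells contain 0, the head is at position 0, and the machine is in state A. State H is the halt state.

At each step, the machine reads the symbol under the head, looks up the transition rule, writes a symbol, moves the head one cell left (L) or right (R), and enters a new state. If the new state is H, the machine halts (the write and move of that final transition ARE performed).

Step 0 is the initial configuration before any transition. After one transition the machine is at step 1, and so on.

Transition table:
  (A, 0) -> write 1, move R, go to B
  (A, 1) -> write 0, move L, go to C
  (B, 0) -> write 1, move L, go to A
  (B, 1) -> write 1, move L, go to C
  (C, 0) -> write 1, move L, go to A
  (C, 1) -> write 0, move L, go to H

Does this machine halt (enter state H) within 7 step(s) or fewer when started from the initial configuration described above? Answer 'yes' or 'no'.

Step 1: in state A at pos 0, read 0 -> (A,0)->write 1,move R,goto B. Now: state=B, head=1, tape[-1..2]=0100 (head:   ^)
Step 2: in state B at pos 1, read 0 -> (B,0)->write 1,move L,goto A. Now: state=A, head=0, tape[-1..2]=0110 (head:  ^)
Step 3: in state A at pos 0, read 1 -> (A,1)->write 0,move L,goto C. Now: state=C, head=-1, tape[-2..2]=00010 (head:  ^)
Step 4: in state C at pos -1, read 0 -> (C,0)->write 1,move L,goto A. Now: state=A, head=-2, tape[-3..2]=001010 (head:  ^)
Step 5: in state A at pos -2, read 0 -> (A,0)->write 1,move R,goto B. Now: state=B, head=-1, tape[-3..2]=011010 (head:   ^)
Step 6: in state B at pos -1, read 1 -> (B,1)->write 1,move L,goto C. Now: state=C, head=-2, tape[-3..2]=011010 (head:  ^)
Step 7: in state C at pos -2, read 1 -> (C,1)->write 0,move L,goto H. Now: state=H, head=-3, tape[-4..2]=0001010 (head:  ^)
State H reached at step 7; 7 <= 7 -> yes

Answer: yes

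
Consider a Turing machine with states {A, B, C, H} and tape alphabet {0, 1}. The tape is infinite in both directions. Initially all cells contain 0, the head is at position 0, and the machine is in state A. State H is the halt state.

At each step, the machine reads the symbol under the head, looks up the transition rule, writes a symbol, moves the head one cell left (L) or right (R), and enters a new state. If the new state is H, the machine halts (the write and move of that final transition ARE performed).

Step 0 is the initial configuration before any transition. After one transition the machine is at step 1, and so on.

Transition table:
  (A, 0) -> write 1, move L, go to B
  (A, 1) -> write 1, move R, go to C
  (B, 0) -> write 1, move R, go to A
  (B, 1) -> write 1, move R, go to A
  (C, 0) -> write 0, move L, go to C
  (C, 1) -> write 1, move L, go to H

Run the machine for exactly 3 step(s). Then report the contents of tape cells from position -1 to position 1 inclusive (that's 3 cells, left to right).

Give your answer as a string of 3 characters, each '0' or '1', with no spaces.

Step 1: in state A at pos 0, read 0 -> (A,0)->write 1,move L,goto B. Now: state=B, head=-1, tape[-2..1]=0010 (head:  ^)
Step 2: in state B at pos -1, read 0 -> (B,0)->write 1,move R,goto A. Now: state=A, head=0, tape[-2..1]=0110 (head:   ^)
Step 3: in state A at pos 0, read 1 -> (A,1)->write 1,move R,goto C. Now: state=C, head=1, tape[-2..2]=01100 (head:    ^)

Answer: 110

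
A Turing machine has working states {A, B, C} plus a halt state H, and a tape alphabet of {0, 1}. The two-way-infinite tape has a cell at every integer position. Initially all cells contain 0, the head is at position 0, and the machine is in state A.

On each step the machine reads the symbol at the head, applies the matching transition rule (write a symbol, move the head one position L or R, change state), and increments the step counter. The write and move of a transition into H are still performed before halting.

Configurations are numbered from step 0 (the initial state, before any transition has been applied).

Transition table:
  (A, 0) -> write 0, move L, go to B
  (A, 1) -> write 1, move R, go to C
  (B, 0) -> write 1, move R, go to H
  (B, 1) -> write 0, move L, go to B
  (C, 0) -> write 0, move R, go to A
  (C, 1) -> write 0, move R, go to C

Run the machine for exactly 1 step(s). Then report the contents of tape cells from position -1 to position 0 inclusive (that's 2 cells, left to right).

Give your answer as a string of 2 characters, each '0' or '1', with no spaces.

Step 1: in state A at pos 0, read 0 -> (A,0)->write 0,move L,goto B. Now: state=B, head=-1, tape[-2..1]=0000 (head:  ^)

Answer: 00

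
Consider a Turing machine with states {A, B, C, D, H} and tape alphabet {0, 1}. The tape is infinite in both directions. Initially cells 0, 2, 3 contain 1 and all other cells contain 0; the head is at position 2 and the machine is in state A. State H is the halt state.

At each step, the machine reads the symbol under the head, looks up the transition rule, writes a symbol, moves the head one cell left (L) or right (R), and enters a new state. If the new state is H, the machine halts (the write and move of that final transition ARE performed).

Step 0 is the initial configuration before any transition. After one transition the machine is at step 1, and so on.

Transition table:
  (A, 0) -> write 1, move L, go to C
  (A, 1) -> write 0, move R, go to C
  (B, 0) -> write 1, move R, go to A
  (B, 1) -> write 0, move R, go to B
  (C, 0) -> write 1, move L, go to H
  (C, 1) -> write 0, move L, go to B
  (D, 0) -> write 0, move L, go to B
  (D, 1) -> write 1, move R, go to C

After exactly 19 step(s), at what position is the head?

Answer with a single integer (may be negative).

Answer: 3

Derivation:
Step 1: in state A at pos 2, read 1 -> (A,1)->write 0,move R,goto C. Now: state=C, head=3, tape[-1..4]=010010 (head:     ^)
Step 2: in state C at pos 3, read 1 -> (C,1)->write 0,move L,goto B. Now: state=B, head=2, tape[-1..4]=010000 (head:    ^)
Step 3: in state B at pos 2, read 0 -> (B,0)->write 1,move R,goto A. Now: state=A, head=3, tape[-1..4]=010100 (head:     ^)
Step 4: in state A at pos 3, read 0 -> (A,0)->write 1,move L,goto C. Now: state=C, head=2, tape[-1..4]=010110 (head:    ^)
Step 5: in state C at pos 2, read 1 -> (C,1)->write 0,move L,goto B. Now: state=B, head=1, tape[-1..4]=010010 (head:   ^)
Step 6: in state B at pos 1, read 0 -> (B,0)->write 1,move R,goto A. Now: state=A, head=2, tape[-1..4]=011010 (head:    ^)
Step 7: in state A at pos 2, read 0 -> (A,0)->write 1,move L,goto C. Now: state=C, head=1, tape[-1..4]=011110 (head:   ^)
Step 8: in state C at pos 1, read 1 -> (C,1)->write 0,move L,goto B. Now: state=B, head=0, tape[-1..4]=010110 (head:  ^)
Step 9: in state B at pos 0, read 1 -> (B,1)->write 0,move R,goto B. Now: state=B, head=1, tape[-1..4]=000110 (head:   ^)
Step 10: in state B at pos 1, read 0 -> (B,0)->write 1,move R,goto A. Now: state=A, head=2, tape[-1..4]=001110 (head:    ^)
Step 11: in state A at pos 2, read 1 -> (A,1)->write 0,move R,goto C. Now: state=C, head=3, tape[-1..4]=001010 (head:     ^)
Step 12: in state C at pos 3, read 1 -> (C,1)->write 0,move L,goto B. Now: state=B, head=2, tape[-1..4]=001000 (head:    ^)
Step 13: in state B at pos 2, read 0 -> (B,0)->write 1,move R,goto A. Now: state=A, head=3, tape[-1..4]=001100 (head:     ^)
Step 14: in state A at pos 3, read 0 -> (A,0)->write 1,move L,goto C. Now: state=C, head=2, tape[-1..4]=001110 (head:    ^)
Step 15: in state C at pos 2, read 1 -> (C,1)->write 0,move L,goto B. Now: state=B, head=1, tape[-1..4]=001010 (head:   ^)
Step 16: in state B at pos 1, read 1 -> (B,1)->write 0,move R,goto B. Now: state=B, head=2, tape[-1..4]=000010 (head:    ^)
Step 17: in state B at pos 2, read 0 -> (B,0)->write 1,move R,goto A. Now: state=A, head=3, tape[-1..4]=000110 (head:     ^)
Step 18: in state A at pos 3, read 1 -> (A,1)->write 0,move R,goto C. Now: state=C, head=4, tape[-1..5]=0001000 (head:      ^)
Step 19: in state C at pos 4, read 0 -> (C,0)->write 1,move L,goto H. Now: state=H, head=3, tape[-1..5]=0001010 (head:     ^)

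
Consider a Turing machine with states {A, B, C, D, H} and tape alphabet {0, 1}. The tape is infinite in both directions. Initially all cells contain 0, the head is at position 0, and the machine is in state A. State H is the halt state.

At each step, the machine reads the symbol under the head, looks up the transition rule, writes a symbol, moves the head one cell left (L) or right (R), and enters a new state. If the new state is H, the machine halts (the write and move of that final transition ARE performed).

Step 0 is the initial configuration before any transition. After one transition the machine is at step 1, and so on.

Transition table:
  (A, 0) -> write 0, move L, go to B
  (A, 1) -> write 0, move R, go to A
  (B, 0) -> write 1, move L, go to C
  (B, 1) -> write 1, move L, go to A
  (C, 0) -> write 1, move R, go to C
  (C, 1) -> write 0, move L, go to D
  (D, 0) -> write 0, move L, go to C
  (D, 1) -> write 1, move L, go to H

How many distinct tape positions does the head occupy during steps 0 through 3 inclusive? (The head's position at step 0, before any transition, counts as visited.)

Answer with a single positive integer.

Answer: 3

Derivation:
Step 1: in state A at pos 0, read 0 -> (A,0)->write 0,move L,goto B. Now: state=B, head=-1, tape[-2..1]=0000 (head:  ^)
Step 2: in state B at pos -1, read 0 -> (B,0)->write 1,move L,goto C. Now: state=C, head=-2, tape[-3..1]=00100 (head:  ^)
Step 3: in state C at pos -2, read 0 -> (C,0)->write 1,move R,goto C. Now: state=C, head=-1, tape[-3..1]=01100 (head:   ^)
Head positions at steps 0..3: starting at 0, distinct positions visited = {-2, -1, 0} -> 3 position(s)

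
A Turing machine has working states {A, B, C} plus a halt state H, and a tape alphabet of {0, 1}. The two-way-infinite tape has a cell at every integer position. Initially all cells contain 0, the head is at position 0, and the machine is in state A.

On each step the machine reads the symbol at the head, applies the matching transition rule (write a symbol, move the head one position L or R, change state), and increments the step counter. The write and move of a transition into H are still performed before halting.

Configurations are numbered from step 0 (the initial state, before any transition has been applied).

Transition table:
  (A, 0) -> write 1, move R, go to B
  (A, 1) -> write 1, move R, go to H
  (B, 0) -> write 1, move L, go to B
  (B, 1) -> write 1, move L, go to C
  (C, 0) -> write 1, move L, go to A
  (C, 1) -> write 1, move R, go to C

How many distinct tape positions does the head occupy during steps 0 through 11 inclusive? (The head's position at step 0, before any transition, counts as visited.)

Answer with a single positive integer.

Answer: 5

Derivation:
Step 1: in state A at pos 0, read 0 -> (A,0)->write 1,move R,goto B. Now: state=B, head=1, tape[-1..2]=0100 (head:   ^)
Step 2: in state B at pos 1, read 0 -> (B,0)->write 1,move L,goto B. Now: state=B, head=0, tape[-1..2]=0110 (head:  ^)
Step 3: in state B at pos 0, read 1 -> (B,1)->write 1,move L,goto C. Now: state=C, head=-1, tape[-2..2]=00110 (head:  ^)
Step 4: in state C at pos -1, read 0 -> (C,0)->write 1,move L,goto A. Now: state=A, head=-2, tape[-3..2]=001110 (head:  ^)
Step 5: in state A at pos -2, read 0 -> (A,0)->write 1,move R,goto B. Now: state=B, head=-1, tape[-3..2]=011110 (head:   ^)
Step 6: in state B at pos -1, read 1 -> (B,1)->write 1,move L,goto C. Now: state=C, head=-2, tape[-3..2]=011110 (head:  ^)
Step 7: in state C at pos -2, read 1 -> (C,1)->write 1,move R,goto C. Now: state=C, head=-1, tape[-3..2]=011110 (head:   ^)
Step 8: in state C at pos -1, read 1 -> (C,1)->write 1,move R,goto C. Now: state=C, head=0, tape[-3..2]=011110 (head:    ^)
Step 9: in state C at pos 0, read 1 -> (C,1)->write 1,move R,goto C. Now: state=C, head=1, tape[-3..2]=011110 (head:     ^)
Step 10: in state C at pos 1, read 1 -> (C,1)->write 1,move R,goto C. Now: state=C, head=2, tape[-3..3]=0111100 (head:      ^)
Step 11: in state C at pos 2, read 0 -> (C,0)->write 1,move L,goto A. Now: state=A, head=1, tape[-3..3]=0111110 (head:     ^)
Head positions at steps 0..11: starting at 0, distinct positions visited = {-2, -1, 0, 1, 2} -> 5 position(s)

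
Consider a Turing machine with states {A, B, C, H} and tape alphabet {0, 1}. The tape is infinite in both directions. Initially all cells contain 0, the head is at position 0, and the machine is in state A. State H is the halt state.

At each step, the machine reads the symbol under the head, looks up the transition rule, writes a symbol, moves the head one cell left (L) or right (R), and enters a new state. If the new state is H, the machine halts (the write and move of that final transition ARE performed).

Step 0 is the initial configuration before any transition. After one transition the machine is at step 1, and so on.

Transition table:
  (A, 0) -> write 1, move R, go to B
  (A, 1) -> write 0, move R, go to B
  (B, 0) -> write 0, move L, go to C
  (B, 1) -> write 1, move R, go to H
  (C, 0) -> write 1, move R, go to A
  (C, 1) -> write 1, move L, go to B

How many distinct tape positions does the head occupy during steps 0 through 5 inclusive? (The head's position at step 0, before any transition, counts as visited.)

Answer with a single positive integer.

Step 1: in state A at pos 0, read 0 -> (A,0)->write 1,move R,goto B. Now: state=B, head=1, tape[-1..2]=0100 (head:   ^)
Step 2: in state B at pos 1, read 0 -> (B,0)->write 0,move L,goto C. Now: state=C, head=0, tape[-1..2]=0100 (head:  ^)
Step 3: in state C at pos 0, read 1 -> (C,1)->write 1,move L,goto B. Now: state=B, head=-1, tape[-2..2]=00100 (head:  ^)
Step 4: in state B at pos -1, read 0 -> (B,0)->write 0,move L,goto C. Now: state=C, head=-2, tape[-3..2]=000100 (head:  ^)
Step 5: in state C at pos -2, read 0 -> (C,0)->write 1,move R,goto A. Now: state=A, head=-1, tape[-3..2]=010100 (head:   ^)
Head positions at steps 0..5: starting at 0, distinct positions visited = {-2, -1, 0, 1} -> 4 position(s)

Answer: 4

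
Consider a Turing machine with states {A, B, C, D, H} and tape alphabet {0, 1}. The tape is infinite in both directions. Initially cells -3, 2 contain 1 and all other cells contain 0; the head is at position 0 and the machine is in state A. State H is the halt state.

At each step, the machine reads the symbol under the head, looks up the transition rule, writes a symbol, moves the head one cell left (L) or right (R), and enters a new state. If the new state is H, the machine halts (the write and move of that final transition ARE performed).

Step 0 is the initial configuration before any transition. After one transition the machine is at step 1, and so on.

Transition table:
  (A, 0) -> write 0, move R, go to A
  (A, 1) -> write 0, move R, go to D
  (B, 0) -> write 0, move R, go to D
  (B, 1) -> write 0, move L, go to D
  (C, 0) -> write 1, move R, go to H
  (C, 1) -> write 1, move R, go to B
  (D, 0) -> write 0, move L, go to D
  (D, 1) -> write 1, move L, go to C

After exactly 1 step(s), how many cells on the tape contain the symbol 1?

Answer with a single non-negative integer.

Answer: 2

Derivation:
Step 1: in state A at pos 0, read 0 -> (A,0)->write 0,move R,goto A. Now: state=A, head=1, tape[-4..3]=01000010 (head:      ^)
Cells containing 1 after step 1: {-3, 2} -> 2 cell(s)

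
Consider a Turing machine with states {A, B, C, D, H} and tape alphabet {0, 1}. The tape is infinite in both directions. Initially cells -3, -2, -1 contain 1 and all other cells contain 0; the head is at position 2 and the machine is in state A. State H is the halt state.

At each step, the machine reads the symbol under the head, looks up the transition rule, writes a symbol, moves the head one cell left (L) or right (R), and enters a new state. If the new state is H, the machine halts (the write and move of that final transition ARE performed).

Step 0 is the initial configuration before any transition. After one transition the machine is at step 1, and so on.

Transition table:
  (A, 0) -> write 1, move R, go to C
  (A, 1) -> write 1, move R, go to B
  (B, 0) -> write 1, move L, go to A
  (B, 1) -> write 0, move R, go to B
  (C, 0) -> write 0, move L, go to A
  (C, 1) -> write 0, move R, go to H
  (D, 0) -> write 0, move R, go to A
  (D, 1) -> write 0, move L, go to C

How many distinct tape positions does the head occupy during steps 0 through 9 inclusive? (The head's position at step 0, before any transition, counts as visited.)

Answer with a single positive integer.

Answer: 4

Derivation:
Step 1: in state A at pos 2, read 0 -> (A,0)->write 1,move R,goto C. Now: state=C, head=3, tape[-4..4]=011100100 (head:        ^)
Step 2: in state C at pos 3, read 0 -> (C,0)->write 0,move L,goto A. Now: state=A, head=2, tape[-4..4]=011100100 (head:       ^)
Step 3: in state A at pos 2, read 1 -> (A,1)->write 1,move R,goto B. Now: state=B, head=3, tape[-4..4]=011100100 (head:        ^)
Step 4: in state B at pos 3, read 0 -> (B,0)->write 1,move L,goto A. Now: state=A, head=2, tape[-4..4]=011100110 (head:       ^)
Step 5: in state A at pos 2, read 1 -> (A,1)->write 1,move R,goto B. Now: state=B, head=3, tape[-4..4]=011100110 (head:        ^)
Step 6: in state B at pos 3, read 1 -> (B,1)->write 0,move R,goto B. Now: state=B, head=4, tape[-4..5]=0111001000 (head:         ^)
Step 7: in state B at pos 4, read 0 -> (B,0)->write 1,move L,goto A. Now: state=A, head=3, tape[-4..5]=0111001010 (head:        ^)
Step 8: in state A at pos 3, read 0 -> (A,0)->write 1,move R,goto C. Now: state=C, head=4, tape[-4..5]=0111001110 (head:         ^)
Step 9: in state C at pos 4, read 1 -> (C,1)->write 0,move R,goto H. Now: state=H, head=5, tape[-4..6]=01110011000 (head:          ^)
Head positions at steps 0..9: starting at 2, distinct positions visited = {2, 3, 4, 5} -> 4 position(s)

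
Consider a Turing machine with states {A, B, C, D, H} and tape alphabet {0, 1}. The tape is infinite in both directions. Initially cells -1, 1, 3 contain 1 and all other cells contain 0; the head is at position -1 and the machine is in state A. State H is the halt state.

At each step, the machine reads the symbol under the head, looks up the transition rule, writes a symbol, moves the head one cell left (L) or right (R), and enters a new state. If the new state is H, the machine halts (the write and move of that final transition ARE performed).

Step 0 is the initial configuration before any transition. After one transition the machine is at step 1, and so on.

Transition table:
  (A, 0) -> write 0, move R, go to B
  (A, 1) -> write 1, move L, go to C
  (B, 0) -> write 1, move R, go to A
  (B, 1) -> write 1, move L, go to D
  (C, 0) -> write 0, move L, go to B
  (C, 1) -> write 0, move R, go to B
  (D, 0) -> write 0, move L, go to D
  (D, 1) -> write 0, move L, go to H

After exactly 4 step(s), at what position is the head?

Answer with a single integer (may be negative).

Answer: -1

Derivation:
Step 1: in state A at pos -1, read 1 -> (A,1)->write 1,move L,goto C. Now: state=C, head=-2, tape[-3..4]=00101010 (head:  ^)
Step 2: in state C at pos -2, read 0 -> (C,0)->write 0,move L,goto B. Now: state=B, head=-3, tape[-4..4]=000101010 (head:  ^)
Step 3: in state B at pos -3, read 0 -> (B,0)->write 1,move R,goto A. Now: state=A, head=-2, tape[-4..4]=010101010 (head:   ^)
Step 4: in state A at pos -2, read 0 -> (A,0)->write 0,move R,goto B. Now: state=B, head=-1, tape[-4..4]=010101010 (head:    ^)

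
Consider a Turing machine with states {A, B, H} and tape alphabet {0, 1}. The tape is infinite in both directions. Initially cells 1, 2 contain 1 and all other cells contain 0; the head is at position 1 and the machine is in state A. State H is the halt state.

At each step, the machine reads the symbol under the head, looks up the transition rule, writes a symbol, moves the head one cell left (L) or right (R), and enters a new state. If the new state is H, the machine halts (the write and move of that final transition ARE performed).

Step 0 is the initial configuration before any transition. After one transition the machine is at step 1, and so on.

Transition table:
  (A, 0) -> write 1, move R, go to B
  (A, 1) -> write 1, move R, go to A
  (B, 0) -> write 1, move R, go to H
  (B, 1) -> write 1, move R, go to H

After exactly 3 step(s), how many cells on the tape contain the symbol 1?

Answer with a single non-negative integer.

Answer: 3

Derivation:
Step 1: in state A at pos 1, read 1 -> (A,1)->write 1,move R,goto A. Now: state=A, head=2, tape[0..3]=0110 (head:   ^)
Step 2: in state A at pos 2, read 1 -> (A,1)->write 1,move R,goto A. Now: state=A, head=3, tape[0..4]=01100 (head:    ^)
Step 3: in state A at pos 3, read 0 -> (A,0)->write 1,move R,goto B. Now: state=B, head=4, tape[0..5]=011100 (head:     ^)
Cells containing 1 after step 3: {1, 2, 3} -> 3 cell(s)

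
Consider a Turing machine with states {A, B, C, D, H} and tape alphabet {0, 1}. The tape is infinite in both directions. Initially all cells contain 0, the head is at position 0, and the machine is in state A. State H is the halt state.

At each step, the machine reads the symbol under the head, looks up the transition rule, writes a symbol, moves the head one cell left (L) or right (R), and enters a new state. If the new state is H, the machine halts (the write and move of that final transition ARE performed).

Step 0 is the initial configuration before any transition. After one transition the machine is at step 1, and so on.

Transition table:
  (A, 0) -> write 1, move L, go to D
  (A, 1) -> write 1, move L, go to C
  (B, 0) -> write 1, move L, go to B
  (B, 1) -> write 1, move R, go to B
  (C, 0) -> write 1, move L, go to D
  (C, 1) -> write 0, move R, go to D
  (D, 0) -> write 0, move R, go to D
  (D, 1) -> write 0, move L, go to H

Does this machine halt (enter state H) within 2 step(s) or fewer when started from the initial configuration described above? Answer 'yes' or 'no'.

Step 1: in state A at pos 0, read 0 -> (A,0)->write 1,move L,goto D. Now: state=D, head=-1, tape[-2..1]=0010 (head:  ^)
Step 2: in state D at pos -1, read 0 -> (D,0)->write 0,move R,goto D. Now: state=D, head=0, tape[-2..1]=0010 (head:   ^)
After 2 step(s): state = D (not H) -> not halted within 2 -> no

Answer: no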